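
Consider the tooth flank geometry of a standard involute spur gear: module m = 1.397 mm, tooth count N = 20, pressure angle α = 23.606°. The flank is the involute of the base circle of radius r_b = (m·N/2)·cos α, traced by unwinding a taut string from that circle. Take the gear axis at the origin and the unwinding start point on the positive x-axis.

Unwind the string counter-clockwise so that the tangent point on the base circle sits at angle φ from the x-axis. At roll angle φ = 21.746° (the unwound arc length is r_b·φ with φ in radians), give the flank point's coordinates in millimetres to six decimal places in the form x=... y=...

pitch radius r_p = m·N/2 = 1.397·20/2 = 13.970000
base radius r_b = r_p·cos α = 13.970000·cos 23.606° = 12.801002
roll angle φ = 21.746° = 0.37953930 rad
x = r_b·(cos φ + φ·sin φ) = 12.801002·(0.92883542 + 0.37953930·0.37049259) = 13.690056
y = r_b·(sin φ − φ·cos φ) = 12.801002·(0.37049259 − 0.37953930·0.92883542) = 0.229945

x=13.690056 y=0.229945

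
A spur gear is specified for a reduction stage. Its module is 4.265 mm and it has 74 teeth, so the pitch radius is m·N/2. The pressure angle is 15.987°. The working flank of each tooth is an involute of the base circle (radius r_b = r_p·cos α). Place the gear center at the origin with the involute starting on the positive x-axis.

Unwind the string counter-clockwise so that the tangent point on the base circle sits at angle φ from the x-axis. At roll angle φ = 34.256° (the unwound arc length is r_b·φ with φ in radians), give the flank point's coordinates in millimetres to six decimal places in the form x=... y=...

pitch radius r_p = m·N/2 = 4.265·74/2 = 157.805000
base radius r_b = r_p·cos α = 157.805000·cos 15.987° = 151.701767
roll angle φ = 34.256° = 0.59787999 rad
x = r_b·(cos φ + φ·sin φ) = 151.701767·(0.82653081 + 0.59787999·0.56289148) = 176.440133
y = r_b·(sin φ − φ·cos φ) = 151.701767·(0.56289148 − 0.59787999·0.82653081) = 10.425743

x=176.440133 y=10.425743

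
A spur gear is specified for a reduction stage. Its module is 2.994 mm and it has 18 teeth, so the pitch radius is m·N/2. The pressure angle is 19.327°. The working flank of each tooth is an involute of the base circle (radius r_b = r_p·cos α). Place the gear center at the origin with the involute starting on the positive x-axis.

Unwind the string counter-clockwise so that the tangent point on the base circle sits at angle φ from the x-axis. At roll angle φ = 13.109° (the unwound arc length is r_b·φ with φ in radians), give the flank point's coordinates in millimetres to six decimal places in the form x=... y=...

x=26.084305 y=0.100983

pitch radius r_p = m·N/2 = 2.994·18/2 = 26.946000
base radius r_b = r_p·cos α = 26.946000·cos 19.327° = 25.427461
roll angle φ = 13.109° = 0.22879521 rad
x = r_b·(cos φ + φ·sin φ) = 25.427461·(0.97394035 + 0.22879521·0.22680430) = 26.084305
y = r_b·(sin φ − φ·cos φ) = 25.427461·(0.22680430 − 0.22879521·0.97394035) = 0.100983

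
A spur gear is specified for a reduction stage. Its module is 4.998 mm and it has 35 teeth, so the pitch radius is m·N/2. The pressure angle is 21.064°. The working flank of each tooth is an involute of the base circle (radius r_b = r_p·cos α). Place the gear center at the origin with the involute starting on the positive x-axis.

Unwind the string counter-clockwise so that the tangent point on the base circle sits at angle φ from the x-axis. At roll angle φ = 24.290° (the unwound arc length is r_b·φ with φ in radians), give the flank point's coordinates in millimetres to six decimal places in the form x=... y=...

x=88.628917 y=2.035951

pitch radius r_p = m·N/2 = 4.998·35/2 = 87.465000
base radius r_b = r_p·cos α = 87.465000·cos 21.064° = 81.620549
roll angle φ = 24.290° = 0.42394048 rad
x = r_b·(cos φ + φ·sin φ) = 81.620549·(0.91147509 + 0.42394048·0.41135528) = 88.628917
y = r_b·(sin φ − φ·cos φ) = 81.620549·(0.41135528 − 0.42394048·0.91147509) = 2.035951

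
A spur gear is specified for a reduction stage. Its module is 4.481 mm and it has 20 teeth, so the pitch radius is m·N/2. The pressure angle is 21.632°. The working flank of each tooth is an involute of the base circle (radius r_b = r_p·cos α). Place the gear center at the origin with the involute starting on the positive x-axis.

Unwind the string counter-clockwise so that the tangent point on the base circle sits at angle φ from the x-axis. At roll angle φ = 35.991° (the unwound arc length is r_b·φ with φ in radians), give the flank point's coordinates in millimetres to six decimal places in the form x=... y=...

pitch radius r_p = m·N/2 = 4.481·20/2 = 44.810000
base radius r_b = r_p·cos α = 44.810000·cos 21.632° = 41.654065
roll angle φ = 35.991° = 0.62816145 rad
x = r_b·(cos φ + φ·sin φ) = 41.654065·(0.80910931 + 0.62816145·0.58765816) = 49.079049
y = r_b·(sin φ − φ·cos φ) = 41.654065·(0.58765816 − 0.62816145·0.80910931) = 3.307620

x=49.079049 y=3.307620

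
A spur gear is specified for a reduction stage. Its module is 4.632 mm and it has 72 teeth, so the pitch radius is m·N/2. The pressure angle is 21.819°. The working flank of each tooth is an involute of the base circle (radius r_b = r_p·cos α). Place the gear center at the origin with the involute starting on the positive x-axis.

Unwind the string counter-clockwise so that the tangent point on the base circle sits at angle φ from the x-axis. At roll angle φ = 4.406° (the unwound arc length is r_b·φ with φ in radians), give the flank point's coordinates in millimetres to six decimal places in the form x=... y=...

x=155.263371 y=0.023452

pitch radius r_p = m·N/2 = 4.632·72/2 = 166.752000
base radius r_b = r_p·cos α = 166.752000·cos 21.819° = 154.806325
roll angle φ = 4.406° = 0.07689921 rad
x = r_b·(cos φ + φ·sin φ) = 154.806325·(0.99704471 + 0.07689921·0.07682344) = 155.263371
y = r_b·(sin φ − φ·cos φ) = 154.806325·(0.07682344 − 0.07689921·0.99704471) = 0.023452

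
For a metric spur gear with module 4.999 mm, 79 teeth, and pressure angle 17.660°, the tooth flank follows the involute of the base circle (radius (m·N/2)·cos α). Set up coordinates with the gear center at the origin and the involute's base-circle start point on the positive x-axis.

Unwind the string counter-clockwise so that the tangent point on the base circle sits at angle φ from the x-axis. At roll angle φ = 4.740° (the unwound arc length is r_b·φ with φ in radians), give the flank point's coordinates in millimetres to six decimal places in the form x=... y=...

x=188.797645 y=0.035487

pitch radius r_p = m·N/2 = 4.999·79/2 = 197.460500
base radius r_b = r_p·cos α = 197.460500·cos 17.660° = 188.154879
roll angle φ = 4.740° = 0.08272861 rad
x = r_b·(cos φ + φ·sin φ) = 188.154879·(0.99657994 + 0.08272861·0.08263427) = 188.797645
y = r_b·(sin φ − φ·cos φ) = 188.154879·(0.08263427 − 0.08272861·0.99657994) = 0.035487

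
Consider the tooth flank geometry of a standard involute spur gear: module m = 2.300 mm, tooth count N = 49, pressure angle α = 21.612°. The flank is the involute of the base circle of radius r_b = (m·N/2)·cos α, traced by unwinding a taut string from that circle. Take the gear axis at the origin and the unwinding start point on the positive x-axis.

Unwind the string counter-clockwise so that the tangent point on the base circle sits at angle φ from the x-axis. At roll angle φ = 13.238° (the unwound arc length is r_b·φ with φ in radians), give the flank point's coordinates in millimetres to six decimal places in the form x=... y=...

pitch radius r_p = m·N/2 = 2.300·49/2 = 56.350000
base radius r_b = r_p·cos α = 56.350000·cos 21.612° = 52.388559
roll angle φ = 13.238° = 0.23104669 rad
x = r_b·(cos φ + φ·sin φ) = 52.388559·(0.97342724 + 0.23104669·0.22899652) = 53.768271
y = r_b·(sin φ − φ·cos φ) = 52.388559·(0.22899652 − 0.23104669·0.97342724) = 0.214237

x=53.768271 y=0.214237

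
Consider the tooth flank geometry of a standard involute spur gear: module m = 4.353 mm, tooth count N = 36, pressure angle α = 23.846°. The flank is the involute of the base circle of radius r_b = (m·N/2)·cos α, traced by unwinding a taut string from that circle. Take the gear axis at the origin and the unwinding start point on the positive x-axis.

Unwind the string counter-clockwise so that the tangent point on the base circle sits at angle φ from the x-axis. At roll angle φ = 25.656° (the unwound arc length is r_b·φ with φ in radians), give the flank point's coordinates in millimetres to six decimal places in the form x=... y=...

x=78.493934 y=2.102102

pitch radius r_p = m·N/2 = 4.353·36/2 = 78.354000
base radius r_b = r_p·cos α = 78.354000·cos 23.846° = 71.665341
roll angle φ = 25.656° = 0.44778167 rad
x = r_b·(cos φ + φ·sin φ) = 71.665341·(0.90140978 + 0.44778167·0.43296698) = 78.493934
y = r_b·(sin φ − φ·cos φ) = 71.665341·(0.43296698 − 0.44778167·0.90140978) = 2.102102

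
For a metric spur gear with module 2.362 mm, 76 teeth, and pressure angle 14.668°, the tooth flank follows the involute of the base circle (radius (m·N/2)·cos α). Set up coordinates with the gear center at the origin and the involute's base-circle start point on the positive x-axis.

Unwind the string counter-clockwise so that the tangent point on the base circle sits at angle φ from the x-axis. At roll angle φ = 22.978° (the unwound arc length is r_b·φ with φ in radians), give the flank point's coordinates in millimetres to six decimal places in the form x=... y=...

pitch radius r_p = m·N/2 = 2.362·76/2 = 89.756000
base radius r_b = r_p·cos α = 89.756000·cos 14.668° = 86.830792
roll angle φ = 22.978° = 0.40104176 rad
x = r_b·(cos φ + φ·sin φ) = 86.830792·(0.92065482 + 0.40104176·0.39037765) = 93.535219
y = r_b·(sin φ − φ·cos φ) = 86.830792·(0.39037765 − 0.40104176·0.92065482) = 1.837047

x=93.535219 y=1.837047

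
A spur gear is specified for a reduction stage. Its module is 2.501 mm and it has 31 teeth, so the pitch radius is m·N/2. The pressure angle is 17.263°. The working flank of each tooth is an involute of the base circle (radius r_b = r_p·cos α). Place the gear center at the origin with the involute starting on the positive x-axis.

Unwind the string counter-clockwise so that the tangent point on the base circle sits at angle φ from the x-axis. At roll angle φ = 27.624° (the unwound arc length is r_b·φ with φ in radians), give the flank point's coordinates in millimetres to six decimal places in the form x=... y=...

pitch radius r_p = m·N/2 = 2.501·31/2 = 38.765500
base radius r_b = r_p·cos α = 38.765500·cos 17.263° = 37.019216
roll angle φ = 27.624° = 0.48212975 rad
x = r_b·(cos φ + φ·sin φ) = 37.019216·(0.88600944 + 0.48212975·0.46366721) = 41.074938
y = r_b·(sin φ − φ·cos φ) = 37.019216·(0.46366721 − 0.48212975·0.88600944) = 1.351042

x=41.074938 y=1.351042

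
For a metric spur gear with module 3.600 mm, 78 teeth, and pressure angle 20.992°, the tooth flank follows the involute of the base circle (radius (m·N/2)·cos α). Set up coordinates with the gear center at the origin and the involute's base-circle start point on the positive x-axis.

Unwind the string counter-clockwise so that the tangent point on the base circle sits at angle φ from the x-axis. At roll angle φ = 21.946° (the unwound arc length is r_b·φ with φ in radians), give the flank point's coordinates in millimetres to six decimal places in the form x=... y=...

pitch radius r_p = m·N/2 = 3.600·78/2 = 140.400000
base radius r_b = r_p·cos α = 140.400000·cos 20.992° = 131.081716
roll angle φ = 21.946° = 0.38302996 rad
x = r_b·(cos φ + φ·sin φ) = 131.081716·(0.92753650 + 0.38302996·0.37373258) = 140.347525
y = r_b·(sin φ − φ·cos φ) = 131.081716·(0.37373258 − 0.38302996·0.92753650) = 2.419547

x=140.347525 y=2.419547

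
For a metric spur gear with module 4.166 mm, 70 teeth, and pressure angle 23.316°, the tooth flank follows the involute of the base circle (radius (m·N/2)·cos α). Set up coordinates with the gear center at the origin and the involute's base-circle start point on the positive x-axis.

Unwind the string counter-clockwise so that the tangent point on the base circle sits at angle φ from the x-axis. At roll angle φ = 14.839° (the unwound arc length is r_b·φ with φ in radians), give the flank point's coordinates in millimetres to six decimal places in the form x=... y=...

pitch radius r_p = m·N/2 = 4.166·70/2 = 145.810000
base radius r_b = r_p·cos α = 145.810000·cos 23.316° = 133.902556
roll angle φ = 14.839° = 0.25898941 rad
x = r_b·(cos φ + φ·sin φ) = 133.902556·(0.96664929 + 0.25898941·0.25610379) = 138.318322
y = r_b·(sin φ − φ·cos φ) = 133.902556·(0.25610379 − 0.25898941·0.96664929) = 0.770190

x=138.318322 y=0.770190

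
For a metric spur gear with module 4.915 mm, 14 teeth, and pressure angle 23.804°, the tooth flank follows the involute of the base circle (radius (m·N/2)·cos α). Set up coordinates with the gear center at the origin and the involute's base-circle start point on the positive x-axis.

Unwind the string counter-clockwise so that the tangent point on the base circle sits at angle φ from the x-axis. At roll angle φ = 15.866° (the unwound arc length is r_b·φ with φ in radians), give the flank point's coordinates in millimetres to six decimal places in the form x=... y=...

x=32.662076 y=0.221100

pitch radius r_p = m·N/2 = 4.915·14/2 = 34.405000
base radius r_b = r_p·cos α = 34.405000·cos 23.804° = 31.478218
roll angle φ = 15.866° = 0.27691394 rad
x = r_b·(cos φ + φ·sin φ) = 31.478218·(0.96190371 + 0.27691394·0.27338846) = 32.662076
y = r_b·(sin φ − φ·cos φ) = 31.478218·(0.27338846 − 0.27691394·0.96190371) = 0.221100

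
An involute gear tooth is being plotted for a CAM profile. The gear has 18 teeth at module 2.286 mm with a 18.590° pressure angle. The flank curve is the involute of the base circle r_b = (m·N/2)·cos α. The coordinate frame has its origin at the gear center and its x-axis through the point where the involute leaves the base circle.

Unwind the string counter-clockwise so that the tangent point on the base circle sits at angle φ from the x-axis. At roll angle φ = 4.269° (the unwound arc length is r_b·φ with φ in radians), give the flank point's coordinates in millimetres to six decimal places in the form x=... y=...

pitch radius r_p = m·N/2 = 2.286·18/2 = 20.574000
base radius r_b = r_p·cos α = 20.574000·cos 18.590° = 19.500532
roll angle φ = 4.269° = 0.07450811 rad
x = r_b·(cos φ + φ·sin φ) = 19.500532·(0.99722555 + 0.07450811·0.07443919) = 19.554585
y = r_b·(sin φ − φ·cos φ) = 19.500532·(0.07443919 − 0.07450811·0.99722555) = 0.002687

x=19.554585 y=0.002687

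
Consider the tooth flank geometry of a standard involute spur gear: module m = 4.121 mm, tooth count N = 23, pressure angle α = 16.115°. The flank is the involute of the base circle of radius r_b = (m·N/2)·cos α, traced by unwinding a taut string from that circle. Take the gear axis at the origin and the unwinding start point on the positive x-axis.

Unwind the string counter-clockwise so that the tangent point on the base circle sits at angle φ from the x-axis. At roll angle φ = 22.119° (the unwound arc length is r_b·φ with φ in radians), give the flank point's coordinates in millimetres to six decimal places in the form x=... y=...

pitch radius r_p = m·N/2 = 4.121·23/2 = 47.391500
base radius r_b = r_p·cos α = 47.391500·cos 16.115° = 45.529323
roll angle φ = 22.119° = 0.38604938 rad
x = r_b·(cos φ + φ·sin φ) = 45.529323·(0.92640382 + 0.38604938·0.37653149) = 48.796670
y = r_b·(sin φ − φ·cos φ) = 45.529323·(0.37653149 − 0.38604938·0.92640382) = 0.860225

x=48.796670 y=0.860225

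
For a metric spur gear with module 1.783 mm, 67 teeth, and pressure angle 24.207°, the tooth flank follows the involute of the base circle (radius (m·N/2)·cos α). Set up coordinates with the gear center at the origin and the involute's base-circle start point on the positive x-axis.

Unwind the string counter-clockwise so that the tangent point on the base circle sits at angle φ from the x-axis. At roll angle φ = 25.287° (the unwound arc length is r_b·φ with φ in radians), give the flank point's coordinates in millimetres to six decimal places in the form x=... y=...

x=59.528529 y=1.530891

pitch radius r_p = m·N/2 = 1.783·67/2 = 59.730500
base radius r_b = r_p·cos α = 59.730500·cos 24.207° = 54.478399
roll angle φ = 25.287° = 0.44134141 rad
x = r_b·(cos φ + φ·sin φ) = 54.478399·(0.90417949 + 0.44134141·0.42715272) = 59.528529
y = r_b·(sin φ − φ·cos φ) = 54.478399·(0.42715272 − 0.44134141·0.90417949) = 1.530891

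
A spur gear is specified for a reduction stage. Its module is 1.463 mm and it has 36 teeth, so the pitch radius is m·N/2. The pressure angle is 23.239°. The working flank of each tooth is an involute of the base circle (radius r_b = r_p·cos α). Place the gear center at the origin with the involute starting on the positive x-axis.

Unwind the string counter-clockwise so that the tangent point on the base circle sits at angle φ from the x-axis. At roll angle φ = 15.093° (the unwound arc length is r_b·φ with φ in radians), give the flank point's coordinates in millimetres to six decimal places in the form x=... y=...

pitch radius r_p = m·N/2 = 1.463·36/2 = 26.334000
base radius r_b = r_p·cos α = 26.334000·cos 23.239° = 24.197443
roll angle φ = 15.093° = 0.26342254 rad
x = r_b·(cos φ + φ·sin φ) = 24.197443·(0.96550445 + 0.26342254·0.26038655) = 25.022482
y = r_b·(sin φ − φ·cos φ) = 24.197443·(0.26038655 − 0.26342254·0.96550445) = 0.146417

x=25.022482 y=0.146417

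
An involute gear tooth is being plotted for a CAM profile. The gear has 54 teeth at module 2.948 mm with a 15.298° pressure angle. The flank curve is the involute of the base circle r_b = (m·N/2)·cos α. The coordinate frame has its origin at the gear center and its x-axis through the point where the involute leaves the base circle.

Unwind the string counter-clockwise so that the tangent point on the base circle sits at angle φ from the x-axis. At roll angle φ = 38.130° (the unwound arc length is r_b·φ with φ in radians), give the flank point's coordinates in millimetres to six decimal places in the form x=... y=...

pitch radius r_p = m·N/2 = 2.948·54/2 = 79.596000
base radius r_b = r_p·cos α = 79.596000·cos 15.298° = 76.775645
roll angle φ = 38.130° = 0.66549404 rad
x = r_b·(cos φ + φ·sin φ) = 76.775645·(0.78661183 + 0.66549404·0.61744783) = 91.940347
y = r_b·(sin φ − φ·cos φ) = 76.775645·(0.61744783 − 0.66549404·0.78661183) = 7.214019

x=91.940347 y=7.214019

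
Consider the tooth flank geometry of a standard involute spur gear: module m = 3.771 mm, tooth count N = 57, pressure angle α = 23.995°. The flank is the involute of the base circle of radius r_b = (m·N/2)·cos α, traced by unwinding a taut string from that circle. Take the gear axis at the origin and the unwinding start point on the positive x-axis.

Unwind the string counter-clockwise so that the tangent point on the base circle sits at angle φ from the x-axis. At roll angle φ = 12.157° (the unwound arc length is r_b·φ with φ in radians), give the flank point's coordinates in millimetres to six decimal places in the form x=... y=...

x=100.371100 y=0.311230

pitch radius r_p = m·N/2 = 3.771·57/2 = 107.473500
base radius r_b = r_p·cos α = 107.473500·cos 23.995° = 98.185742
roll angle φ = 12.157° = 0.21217968 rad
x = r_b·(cos φ + φ·sin φ) = 98.185742·(0.97757422 + 0.21217968·0.21059119) = 100.371100
y = r_b·(sin φ − φ·cos φ) = 98.185742·(0.21059119 − 0.21217968·0.97757422) = 0.311230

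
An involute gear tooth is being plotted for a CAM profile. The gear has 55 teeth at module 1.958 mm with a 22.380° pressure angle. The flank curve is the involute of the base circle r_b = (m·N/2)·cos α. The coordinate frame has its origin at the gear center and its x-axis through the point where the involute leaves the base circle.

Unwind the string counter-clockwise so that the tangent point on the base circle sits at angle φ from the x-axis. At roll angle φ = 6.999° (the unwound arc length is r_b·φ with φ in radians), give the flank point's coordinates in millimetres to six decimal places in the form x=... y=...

x=50.159434 y=0.030207

pitch radius r_p = m·N/2 = 1.958·55/2 = 53.845000
base radius r_b = r_p·cos α = 53.845000·cos 22.380° = 49.789341
roll angle φ = 6.999° = 0.12215559 rad
x = r_b·(cos φ + φ·sin φ) = 49.789341·(0.99254828 + 0.12215559·0.12185202) = 50.159434
y = r_b·(sin φ − φ·cos φ) = 49.789341·(0.12185202 − 0.12215559·0.99254828) = 0.030207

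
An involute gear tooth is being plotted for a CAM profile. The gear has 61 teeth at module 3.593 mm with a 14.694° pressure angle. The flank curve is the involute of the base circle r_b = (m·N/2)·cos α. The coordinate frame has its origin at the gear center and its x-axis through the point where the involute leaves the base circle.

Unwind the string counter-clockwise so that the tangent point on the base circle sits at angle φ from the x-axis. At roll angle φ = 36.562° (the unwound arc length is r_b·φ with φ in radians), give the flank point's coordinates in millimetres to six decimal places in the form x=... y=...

x=125.436904 y=8.813075

pitch radius r_p = m·N/2 = 3.593·61/2 = 109.586500
base radius r_b = r_p·cos α = 109.586500·cos 14.694° = 106.002399
roll angle φ = 36.562° = 0.63812728 rad
x = r_b·(cos φ + φ·sin φ) = 106.002399·(0.80321273 + 0.63812728·0.59569230) = 125.436904
y = r_b·(sin φ − φ·cos φ) = 106.002399·(0.59569230 − 0.63812728·0.80321273) = 8.813075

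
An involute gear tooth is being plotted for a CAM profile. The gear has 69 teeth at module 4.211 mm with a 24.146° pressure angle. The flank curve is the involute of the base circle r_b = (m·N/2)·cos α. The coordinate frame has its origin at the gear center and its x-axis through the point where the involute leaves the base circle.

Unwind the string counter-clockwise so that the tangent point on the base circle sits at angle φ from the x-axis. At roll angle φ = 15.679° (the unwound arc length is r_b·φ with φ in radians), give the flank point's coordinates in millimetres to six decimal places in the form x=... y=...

x=137.439539 y=0.898774

pitch radius r_p = m·N/2 = 4.211·69/2 = 145.279500
base radius r_b = r_p·cos α = 145.279500·cos 24.146° = 132.568423
roll angle φ = 15.679° = 0.27365017 rad
x = r_b·(cos φ + φ·sin φ) = 132.568423·(0.96279086 + 0.27365017·0.27024758) = 137.439539
y = r_b·(sin φ − φ·cos φ) = 132.568423·(0.27024758 − 0.27365017·0.96279086) = 0.898774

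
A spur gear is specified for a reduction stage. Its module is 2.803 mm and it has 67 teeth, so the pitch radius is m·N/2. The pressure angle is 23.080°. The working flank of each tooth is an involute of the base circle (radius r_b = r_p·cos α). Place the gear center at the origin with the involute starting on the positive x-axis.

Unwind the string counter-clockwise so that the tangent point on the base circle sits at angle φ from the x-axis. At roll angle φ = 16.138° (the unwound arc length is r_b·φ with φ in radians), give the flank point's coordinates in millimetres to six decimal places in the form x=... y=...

x=89.743467 y=0.638332

pitch radius r_p = m·N/2 = 2.803·67/2 = 93.900500
base radius r_b = r_p·cos α = 93.900500·cos 23.080° = 86.384553
roll angle φ = 16.138° = 0.28166123 rad
x = r_b·(cos φ + φ·sin φ) = 86.384553·(0.96059502 + 0.28166123·0.27795181) = 89.743467
y = r_b·(sin φ − φ·cos φ) = 86.384553·(0.27795181 − 0.28166123·0.96059502) = 0.638332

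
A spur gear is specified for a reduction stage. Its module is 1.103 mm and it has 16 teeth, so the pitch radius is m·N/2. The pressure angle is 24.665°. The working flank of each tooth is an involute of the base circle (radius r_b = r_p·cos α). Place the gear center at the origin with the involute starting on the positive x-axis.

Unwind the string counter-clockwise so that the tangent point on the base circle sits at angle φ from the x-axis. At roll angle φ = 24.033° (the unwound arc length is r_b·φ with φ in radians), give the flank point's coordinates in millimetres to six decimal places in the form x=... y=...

x=8.693635 y=0.193816

pitch radius r_p = m·N/2 = 1.103·16/2 = 8.824000
base radius r_b = r_p·cos α = 8.824000·cos 24.665° = 8.018927
roll angle φ = 24.033° = 0.41945498 rad
x = r_b·(cos φ + φ·sin φ) = 8.018927·(0.91331104 + 0.41945498·0.40726274) = 8.693635
y = r_b·(sin φ − φ·cos φ) = 8.018927·(0.40726274 − 0.41945498·0.91331104) = 0.193816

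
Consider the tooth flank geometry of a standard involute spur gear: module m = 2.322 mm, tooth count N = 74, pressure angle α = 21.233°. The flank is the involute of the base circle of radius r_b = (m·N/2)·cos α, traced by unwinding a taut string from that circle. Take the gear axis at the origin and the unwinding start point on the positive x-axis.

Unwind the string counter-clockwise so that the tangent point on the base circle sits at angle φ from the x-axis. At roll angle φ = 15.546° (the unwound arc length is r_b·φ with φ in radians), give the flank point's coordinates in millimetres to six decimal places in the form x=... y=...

x=82.975512 y=0.529297

pitch radius r_p = m·N/2 = 2.322·74/2 = 85.914000
base radius r_b = r_p·cos α = 85.914000·cos 21.233° = 80.081760
roll angle φ = 15.546° = 0.27132889 rad
x = r_b·(cos φ + φ·sin φ) = 80.081760·(0.96341559 + 0.27132889·0.26801194) = 82.975512
y = r_b·(sin φ − φ·cos φ) = 80.081760·(0.26801194 − 0.27132889·0.96341559) = 0.529297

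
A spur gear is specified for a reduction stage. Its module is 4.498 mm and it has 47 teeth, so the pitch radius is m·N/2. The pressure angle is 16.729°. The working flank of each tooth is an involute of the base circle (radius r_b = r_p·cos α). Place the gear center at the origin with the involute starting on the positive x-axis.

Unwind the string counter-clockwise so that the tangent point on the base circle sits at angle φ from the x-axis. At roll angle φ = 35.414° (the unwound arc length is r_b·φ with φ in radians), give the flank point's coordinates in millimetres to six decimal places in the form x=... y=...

x=118.757966 y=7.667591

pitch radius r_p = m·N/2 = 4.498·47/2 = 105.703000
base radius r_b = r_p·cos α = 105.703000·cos 16.729° = 101.229324
roll angle φ = 35.414° = 0.61809090 rad
x = r_b·(cos φ + φ·sin φ) = 101.229324·(0.81498623 + 0.61809090·0.57948033) = 118.757966
y = r_b·(sin φ − φ·cos φ) = 101.229324·(0.57948033 − 0.61809090·0.81498623) = 7.667591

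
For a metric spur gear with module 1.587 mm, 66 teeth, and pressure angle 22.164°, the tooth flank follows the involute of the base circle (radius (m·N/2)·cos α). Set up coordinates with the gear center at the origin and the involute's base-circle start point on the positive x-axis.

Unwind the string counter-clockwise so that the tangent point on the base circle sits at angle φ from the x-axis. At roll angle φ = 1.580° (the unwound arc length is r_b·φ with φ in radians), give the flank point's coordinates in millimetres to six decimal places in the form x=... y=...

pitch radius r_p = m·N/2 = 1.587·66/2 = 52.371000
base radius r_b = r_p·cos α = 52.371000·cos 22.164° = 48.501192
roll angle φ = 1.580° = 0.02757620 rad
x = r_b·(cos φ + φ·sin φ) = 48.501192·(0.99961980 + 0.02757620·0.02757271) = 48.519630
y = r_b·(sin φ − φ·cos φ) = 48.501192·(0.02757271 − 0.02757620·0.99961980) = 0.000339

x=48.519630 y=0.000339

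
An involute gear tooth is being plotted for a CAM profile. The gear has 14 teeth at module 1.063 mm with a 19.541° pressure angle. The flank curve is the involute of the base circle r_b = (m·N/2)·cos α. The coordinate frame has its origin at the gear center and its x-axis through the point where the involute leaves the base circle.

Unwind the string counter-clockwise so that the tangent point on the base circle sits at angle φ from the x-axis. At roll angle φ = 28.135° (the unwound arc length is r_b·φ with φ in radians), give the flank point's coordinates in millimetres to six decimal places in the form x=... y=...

pitch radius r_p = m·N/2 = 1.063·14/2 = 7.441000
base radius r_b = r_p·cos α = 7.441000·cos 19.541° = 7.012416
roll angle φ = 28.135° = 0.49104839 rad
x = r_b·(cos φ + φ·sin φ) = 7.012416·(0.88183898 + 0.49104839·0.47155065) = 7.807576
y = r_b·(sin φ − φ·cos φ) = 7.012416·(0.47155065 − 0.49104839·0.88183898) = 0.270154

x=7.807576 y=0.270154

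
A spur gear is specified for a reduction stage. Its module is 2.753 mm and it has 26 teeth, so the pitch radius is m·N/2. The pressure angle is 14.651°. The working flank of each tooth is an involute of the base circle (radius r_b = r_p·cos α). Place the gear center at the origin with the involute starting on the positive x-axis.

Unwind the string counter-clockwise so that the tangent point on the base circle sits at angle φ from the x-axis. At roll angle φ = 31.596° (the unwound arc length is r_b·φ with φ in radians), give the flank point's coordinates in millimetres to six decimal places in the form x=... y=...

x=39.496559 y=1.877309

pitch radius r_p = m·N/2 = 2.753·26/2 = 35.789000
base radius r_b = r_p·cos α = 35.789000·cos 14.651° = 34.625300
roll angle φ = 31.596° = 0.55145423 rad
x = r_b·(cos φ + φ·sin φ) = 34.625300·(0.85176351 + 0.55145423·0.52392644) = 39.496559
y = r_b·(sin φ − φ·cos φ) = 34.625300·(0.52392644 − 0.55145423·0.85176351) = 1.877309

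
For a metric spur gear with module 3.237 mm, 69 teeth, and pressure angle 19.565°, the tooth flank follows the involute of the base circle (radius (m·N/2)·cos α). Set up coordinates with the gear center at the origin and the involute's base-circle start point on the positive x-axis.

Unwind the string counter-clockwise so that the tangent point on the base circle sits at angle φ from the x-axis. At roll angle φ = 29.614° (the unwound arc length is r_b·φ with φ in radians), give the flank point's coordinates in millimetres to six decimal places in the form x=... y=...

pitch radius r_p = m·N/2 = 3.237·69/2 = 111.676500
base radius r_b = r_p·cos α = 111.676500·cos 19.565° = 105.228544
roll angle φ = 29.614° = 0.51686180 rad
x = r_b·(cos φ + φ·sin φ) = 105.228544·(0.86937421 + 0.51686180·0.49415431) = 118.359351
y = r_b·(sin φ − φ·cos φ) = 105.228544·(0.49415431 − 0.51686180·0.86937421) = 4.715079

x=118.359351 y=4.715079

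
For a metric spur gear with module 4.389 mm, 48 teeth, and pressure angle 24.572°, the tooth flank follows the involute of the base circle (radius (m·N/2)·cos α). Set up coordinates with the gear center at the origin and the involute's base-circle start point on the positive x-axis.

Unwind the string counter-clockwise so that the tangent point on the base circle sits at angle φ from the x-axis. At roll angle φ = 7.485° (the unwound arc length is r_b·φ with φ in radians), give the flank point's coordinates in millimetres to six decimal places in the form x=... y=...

pitch radius r_p = m·N/2 = 4.389·48/2 = 105.336000
base radius r_b = r_p·cos α = 105.336000·cos 24.572° = 95.796712
roll angle φ = 7.485° = 0.13063789 rad
x = r_b·(cos φ + φ·sin φ) = 95.796712·(0.99147900 + 0.13063789·0.13026663) = 96.610674
y = r_b·(sin φ − φ·cos φ) = 95.796712·(0.13026663 − 0.13063789·0.99147900) = 0.071072

x=96.610674 y=0.071072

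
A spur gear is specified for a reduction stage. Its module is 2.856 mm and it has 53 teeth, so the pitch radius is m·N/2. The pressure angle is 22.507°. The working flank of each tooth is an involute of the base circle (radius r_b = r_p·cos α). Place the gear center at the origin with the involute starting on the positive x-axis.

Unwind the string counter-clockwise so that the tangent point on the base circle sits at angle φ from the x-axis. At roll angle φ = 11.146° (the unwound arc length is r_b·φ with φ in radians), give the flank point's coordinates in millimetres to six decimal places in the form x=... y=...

x=71.229870 y=0.170931

pitch radius r_p = m·N/2 = 2.856·53/2 = 75.684000
base radius r_b = r_p·cos α = 75.684000·cos 22.507° = 69.919360
roll angle φ = 11.146° = 0.19453440 rad
x = r_b·(cos φ + φ·sin φ) = 69.919360·(0.98113778 + 0.19453440·0.19330974) = 71.229870
y = r_b·(sin φ − φ·cos φ) = 69.919360·(0.19330974 − 0.19453440·0.98113778) = 0.170931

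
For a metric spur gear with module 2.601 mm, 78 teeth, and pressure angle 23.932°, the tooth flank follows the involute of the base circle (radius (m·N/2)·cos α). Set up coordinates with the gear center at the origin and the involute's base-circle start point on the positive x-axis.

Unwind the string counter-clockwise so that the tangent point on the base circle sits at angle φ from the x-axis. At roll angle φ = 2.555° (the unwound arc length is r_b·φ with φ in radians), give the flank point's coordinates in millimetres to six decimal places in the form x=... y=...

x=92.810181 y=0.002740

pitch radius r_p = m·N/2 = 2.601·78/2 = 101.439000
base radius r_b = r_p·cos α = 101.439000·cos 23.932° = 92.718040
roll angle φ = 2.555° = 0.04459316 rad
x = r_b·(cos φ + φ·sin φ) = 92.718040·(0.99900589 + 0.04459316·0.04457838) = 92.810181
y = r_b·(sin φ − φ·cos φ) = 92.718040·(0.04457838 − 0.04459316·0.99900589) = 0.002740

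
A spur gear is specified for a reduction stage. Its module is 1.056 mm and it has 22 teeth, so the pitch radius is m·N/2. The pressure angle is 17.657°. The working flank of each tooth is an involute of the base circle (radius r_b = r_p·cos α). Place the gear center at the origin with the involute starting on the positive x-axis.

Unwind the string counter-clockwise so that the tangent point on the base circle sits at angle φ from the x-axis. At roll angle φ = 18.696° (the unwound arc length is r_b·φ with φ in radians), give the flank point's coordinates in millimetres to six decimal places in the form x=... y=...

x=11.642449 y=0.126831

pitch radius r_p = m·N/2 = 1.056·22/2 = 11.616000
base radius r_b = r_p·cos α = 11.616000·cos 17.657° = 11.068763
roll angle φ = 18.696° = 0.32630676 rad
x = r_b·(cos φ + φ·sin φ) = 11.068763·(0.94723266 + 0.32630676·0.32054686) = 11.642449
y = r_b·(sin φ − φ·cos φ) = 11.068763·(0.32054686 − 0.32630676·0.94723266) = 0.126831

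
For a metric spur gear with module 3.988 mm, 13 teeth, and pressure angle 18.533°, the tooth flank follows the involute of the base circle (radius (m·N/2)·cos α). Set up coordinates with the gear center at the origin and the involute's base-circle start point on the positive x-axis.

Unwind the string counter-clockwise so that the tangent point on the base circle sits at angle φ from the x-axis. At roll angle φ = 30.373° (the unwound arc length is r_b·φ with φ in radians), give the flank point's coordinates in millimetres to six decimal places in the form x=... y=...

pitch radius r_p = m·N/2 = 3.988·13/2 = 25.922000
base radius r_b = r_p·cos α = 25.922000·cos 18.533° = 24.577704
roll angle φ = 30.373° = 0.53010885 rad
x = r_b·(cos φ + φ·sin φ) = 24.577704·(0.86275204 + 0.53010885·0.50562726) = 27.792211
y = r_b·(sin φ − φ·cos φ) = 24.577704·(0.50562726 − 0.53010885·0.86275204) = 1.186483

x=27.792211 y=1.186483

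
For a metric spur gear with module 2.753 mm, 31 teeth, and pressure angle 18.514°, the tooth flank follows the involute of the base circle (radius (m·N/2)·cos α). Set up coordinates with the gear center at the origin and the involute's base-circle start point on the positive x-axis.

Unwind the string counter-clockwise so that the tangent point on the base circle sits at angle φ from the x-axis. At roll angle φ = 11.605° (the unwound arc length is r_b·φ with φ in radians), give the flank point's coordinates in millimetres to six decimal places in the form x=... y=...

pitch radius r_p = m·N/2 = 2.753·31/2 = 42.671500
base radius r_b = r_p·cos α = 42.671500·cos 18.514° = 40.463083
roll angle φ = 11.605° = 0.20254546 rad
x = r_b·(cos φ + φ·sin φ) = 40.463083·(0.97955770 + 0.20254546·0.20116340) = 41.284582
y = r_b·(sin φ − φ·cos φ) = 40.463083·(0.20116340 − 0.20254546·0.97955770) = 0.111615

x=41.284582 y=0.111615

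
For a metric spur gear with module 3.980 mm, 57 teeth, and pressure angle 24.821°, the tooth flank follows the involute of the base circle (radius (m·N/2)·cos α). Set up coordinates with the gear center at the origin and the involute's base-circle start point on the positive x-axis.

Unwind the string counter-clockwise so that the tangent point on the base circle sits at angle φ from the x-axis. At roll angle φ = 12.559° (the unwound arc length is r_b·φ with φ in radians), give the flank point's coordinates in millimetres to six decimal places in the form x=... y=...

pitch radius r_p = m·N/2 = 3.980·57/2 = 113.430000
base radius r_b = r_p·cos α = 113.430000·cos 24.821° = 102.951754
roll angle φ = 12.559° = 0.21919590 rad
x = r_b·(cos φ + φ·sin φ) = 102.951754·(0.97607261 + 0.21919590·0.21744483) = 105.395379
y = r_b·(sin φ − φ·cos φ) = 102.951754·(0.21744483 − 0.21919590·0.97607261) = 0.359684

x=105.395379 y=0.359684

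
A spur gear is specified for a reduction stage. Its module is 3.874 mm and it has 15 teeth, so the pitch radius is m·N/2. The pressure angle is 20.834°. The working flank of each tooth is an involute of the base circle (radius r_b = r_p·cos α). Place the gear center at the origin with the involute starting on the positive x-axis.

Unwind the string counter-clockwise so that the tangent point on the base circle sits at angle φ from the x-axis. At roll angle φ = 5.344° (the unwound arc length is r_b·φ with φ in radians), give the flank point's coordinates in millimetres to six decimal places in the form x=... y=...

pitch radius r_p = m·N/2 = 3.874·15/2 = 29.055000
base radius r_b = r_p·cos α = 29.055000·cos 20.834° = 27.155233
roll angle φ = 5.344° = 0.09327040 rad
x = r_b·(cos φ + φ·sin φ) = 27.155233·(0.99565347 + 0.09327040·0.09313522) = 27.273093
y = r_b·(sin φ − φ·cos φ) = 27.155233·(0.09313522 − 0.09327040·0.99565347) = 0.007338

x=27.273093 y=0.007338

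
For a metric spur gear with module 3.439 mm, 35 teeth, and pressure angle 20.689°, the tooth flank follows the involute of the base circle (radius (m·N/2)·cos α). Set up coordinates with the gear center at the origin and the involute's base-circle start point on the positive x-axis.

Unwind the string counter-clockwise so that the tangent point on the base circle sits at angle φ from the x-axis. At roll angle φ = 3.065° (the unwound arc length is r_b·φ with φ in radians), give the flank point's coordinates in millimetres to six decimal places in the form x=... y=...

x=56.381943 y=0.002872

pitch radius r_p = m·N/2 = 3.439·35/2 = 60.182500
base radius r_b = r_p·cos α = 60.182500·cos 20.689° = 56.301443
roll angle φ = 3.065° = 0.05349434 rad
x = r_b·(cos φ + φ·sin φ) = 56.301443·(0.99856952 + 0.05349434·0.05346883) = 56.381943
y = r_b·(sin φ − φ·cos φ) = 56.301443·(0.05346883 − 0.05349434·0.99856952) = 0.002872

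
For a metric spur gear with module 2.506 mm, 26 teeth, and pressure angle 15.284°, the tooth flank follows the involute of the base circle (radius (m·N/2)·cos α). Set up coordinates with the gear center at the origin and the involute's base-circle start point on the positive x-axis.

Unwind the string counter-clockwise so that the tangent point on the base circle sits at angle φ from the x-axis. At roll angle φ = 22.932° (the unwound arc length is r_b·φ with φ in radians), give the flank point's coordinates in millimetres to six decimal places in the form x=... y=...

pitch radius r_p = m·N/2 = 2.506·26/2 = 32.578000
base radius r_b = r_p·cos α = 32.578000·cos 15.284° = 31.425751
roll angle φ = 22.932° = 0.40023890 rad
x = r_b·(cos φ + φ·sin φ) = 31.425751·(0.92096793 + 0.40023890·0.38963838) = 33.842906
y = r_b·(sin φ − φ·cos φ) = 31.425751·(0.38963838 − 0.40023890·0.92096793) = 0.660921

x=33.842906 y=0.660921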